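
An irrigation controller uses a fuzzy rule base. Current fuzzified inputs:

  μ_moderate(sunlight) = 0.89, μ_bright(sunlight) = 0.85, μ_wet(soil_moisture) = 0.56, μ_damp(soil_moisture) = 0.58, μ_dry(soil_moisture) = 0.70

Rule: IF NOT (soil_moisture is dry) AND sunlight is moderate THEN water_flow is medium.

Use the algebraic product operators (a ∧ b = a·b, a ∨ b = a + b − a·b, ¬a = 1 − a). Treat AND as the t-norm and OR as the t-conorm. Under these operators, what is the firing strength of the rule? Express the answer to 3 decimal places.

firing strength: ¬dry=1−0.70=0.30, moderate=0.89; AND[a·b] → w = 0.2670

0.267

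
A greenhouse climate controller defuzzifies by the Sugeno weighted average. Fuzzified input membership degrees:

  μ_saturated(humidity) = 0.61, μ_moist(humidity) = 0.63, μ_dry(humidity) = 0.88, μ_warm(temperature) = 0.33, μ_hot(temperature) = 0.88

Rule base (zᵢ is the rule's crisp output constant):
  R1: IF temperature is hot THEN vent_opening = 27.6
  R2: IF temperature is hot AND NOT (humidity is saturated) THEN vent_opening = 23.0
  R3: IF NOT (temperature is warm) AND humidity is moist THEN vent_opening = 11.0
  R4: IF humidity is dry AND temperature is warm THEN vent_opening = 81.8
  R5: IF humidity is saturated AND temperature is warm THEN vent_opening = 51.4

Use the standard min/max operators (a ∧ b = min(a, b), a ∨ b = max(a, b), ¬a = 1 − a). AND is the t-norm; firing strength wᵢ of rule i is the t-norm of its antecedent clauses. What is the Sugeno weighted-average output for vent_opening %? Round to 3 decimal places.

32.869

R1 (z=27.6): hot=0.88 → w = 0.88
R2 (z=23.0): hot=0.88, ¬saturated=1−0.61=0.39; AND[min(a, b)] → w = 0.39
R3 (z=11.0): ¬warm=1−0.33=0.67, moist=0.63; AND[min(a, b)] → w = 0.63
R4 (z=81.8): dry=0.88, warm=0.33; AND[min(a, b)] → w = 0.33
R5 (z=51.4): saturated=0.61, warm=0.33; AND[min(a, b)] → w = 0.33
Weighted average = (0.88·27.6 + 0.39·23.0 + 0.63·11.0 + 0.33·81.8 + 0.33·51.4) / (0.88 + 0.39 + 0.63 + 0.33 + 0.33)
  = 84.1440 / 2.5600 = 32.869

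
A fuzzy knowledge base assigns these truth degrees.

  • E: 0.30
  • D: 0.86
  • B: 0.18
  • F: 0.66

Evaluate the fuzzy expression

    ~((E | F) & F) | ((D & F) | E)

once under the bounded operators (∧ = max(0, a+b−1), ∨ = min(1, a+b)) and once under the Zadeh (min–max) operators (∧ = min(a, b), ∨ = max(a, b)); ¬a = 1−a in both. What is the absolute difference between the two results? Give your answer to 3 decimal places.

0.340

Under bounded:
  E | F = min(1, a+b) on (0.30, 0.66) = 0.96
  (E | F) & F = max(0, a+b−1) on (0.96, 0.66) = 0.62
  ~((E | F) & F) = 1 − 0.62 = 0.38
  D & F = max(0, a+b−1) on (0.86, 0.66) = 0.52
  (D & F) | E = min(1, a+b) on (0.52, 0.30) = 0.82
  ~((E | F) & F) | ((D & F) | E) = min(1, a+b) on (0.38, 0.82) = 1.00
  → value = 1.0000
Under Zadeh (min–max):
  E | F = max(a, b) on (0.30, 0.66) = 0.66
  (E | F) & F = min(a, b) on (0.66, 0.66) = 0.66
  ~((E | F) & F) = 1 − 0.66 = 0.34
  D & F = min(a, b) on (0.86, 0.66) = 0.66
  (D & F) | E = max(a, b) on (0.66, 0.30) = 0.66
  ~((E | F) & F) | ((D & F) | E) = max(a, b) on (0.34, 0.66) = 0.66
  → value = 0.6600
|1.0000 − 0.6600| = 0.340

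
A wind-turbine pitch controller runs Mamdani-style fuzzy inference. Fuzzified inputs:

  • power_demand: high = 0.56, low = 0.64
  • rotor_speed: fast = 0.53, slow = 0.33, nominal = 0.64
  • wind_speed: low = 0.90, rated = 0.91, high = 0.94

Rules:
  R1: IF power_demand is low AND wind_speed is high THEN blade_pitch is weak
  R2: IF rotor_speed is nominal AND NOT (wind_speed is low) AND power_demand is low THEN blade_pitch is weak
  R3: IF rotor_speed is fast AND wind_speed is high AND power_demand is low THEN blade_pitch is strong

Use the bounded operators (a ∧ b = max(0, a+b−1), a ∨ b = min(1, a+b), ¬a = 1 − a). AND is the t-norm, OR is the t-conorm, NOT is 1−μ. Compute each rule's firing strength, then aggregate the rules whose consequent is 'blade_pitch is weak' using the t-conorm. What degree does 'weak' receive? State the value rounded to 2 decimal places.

0.58

R1: low=0.64, high=0.94; AND[max(0, a+b−1)] → w = 0.58
R2: nominal=0.64, ¬low=1−0.90=0.10, low=0.64; AND[max(0, a+b−1)] → w = 0.00
R3: fast=0.53, high=0.94, low=0.64; AND[max(0, a+b−1)] → w = 0.11
Rules with consequent 'weak': {R1, R2} → strengths 0.58, 0.00
Aggregate via t-conorm [min(1, a+b)]: 0.58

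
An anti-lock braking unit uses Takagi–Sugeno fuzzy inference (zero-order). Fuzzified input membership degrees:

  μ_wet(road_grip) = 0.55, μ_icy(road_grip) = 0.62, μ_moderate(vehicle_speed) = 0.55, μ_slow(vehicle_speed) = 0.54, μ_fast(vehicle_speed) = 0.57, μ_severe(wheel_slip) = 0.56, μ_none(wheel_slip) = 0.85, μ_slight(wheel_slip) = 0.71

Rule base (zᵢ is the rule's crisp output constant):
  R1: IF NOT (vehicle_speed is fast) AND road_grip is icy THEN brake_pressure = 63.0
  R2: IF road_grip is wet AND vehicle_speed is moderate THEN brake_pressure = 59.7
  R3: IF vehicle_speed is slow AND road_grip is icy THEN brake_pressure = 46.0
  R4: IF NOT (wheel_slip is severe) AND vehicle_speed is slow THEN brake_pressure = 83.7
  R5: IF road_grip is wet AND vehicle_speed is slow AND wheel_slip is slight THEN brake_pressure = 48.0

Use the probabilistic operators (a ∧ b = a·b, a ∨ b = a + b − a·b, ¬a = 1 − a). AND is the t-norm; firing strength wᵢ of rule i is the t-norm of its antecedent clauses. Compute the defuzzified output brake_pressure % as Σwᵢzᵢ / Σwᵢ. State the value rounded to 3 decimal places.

59.351

R1 (z=63.0): ¬fast=1−0.57=0.43, icy=0.62; AND[a·b] → w = 0.2666
R2 (z=59.7): wet=0.55, moderate=0.55; AND[a·b] → w = 0.3025
R3 (z=46.0): slow=0.54, icy=0.62; AND[a·b] → w = 0.3348
R4 (z=83.7): ¬severe=1−0.56=0.44, slow=0.54; AND[a·b] → w = 0.2376
R5 (z=48.0): wet=0.55, slow=0.54, slight=0.71; AND[a·b] → w = 0.2109
Weighted average = (0.2666·63.0 + 0.3025·59.7 + 0.3348·46.0 + 0.2376·83.7 + 0.2109·48.0) / (0.2666 + 0.3025 + 0.3348 + 0.2376 + 0.2109)
  = 80.2647 / 1.3524 = 59.351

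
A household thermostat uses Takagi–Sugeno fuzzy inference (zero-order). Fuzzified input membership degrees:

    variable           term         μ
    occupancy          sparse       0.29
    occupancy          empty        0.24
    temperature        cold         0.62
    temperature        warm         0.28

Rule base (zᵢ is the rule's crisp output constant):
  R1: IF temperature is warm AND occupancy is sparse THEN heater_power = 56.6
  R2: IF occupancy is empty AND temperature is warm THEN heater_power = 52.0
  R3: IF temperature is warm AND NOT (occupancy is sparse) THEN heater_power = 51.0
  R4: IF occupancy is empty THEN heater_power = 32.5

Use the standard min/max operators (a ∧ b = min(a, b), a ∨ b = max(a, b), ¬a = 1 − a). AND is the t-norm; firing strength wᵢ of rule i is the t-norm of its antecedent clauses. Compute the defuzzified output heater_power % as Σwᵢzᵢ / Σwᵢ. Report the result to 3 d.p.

R1 (z=56.6): warm=0.28, sparse=0.29; AND[min(a, b)] → w = 0.28
R2 (z=52.0): empty=0.24, warm=0.28; AND[min(a, b)] → w = 0.24
R3 (z=51.0): warm=0.28, ¬sparse=1−0.29=0.71; AND[min(a, b)] → w = 0.28
R4 (z=32.5): empty=0.24 → w = 0.24
Weighted average = (0.28·56.6 + 0.24·52.0 + 0.28·51.0 + 0.24·32.5) / (0.28 + 0.24 + 0.28 + 0.24)
  = 50.4080 / 1.0400 = 48.469

48.469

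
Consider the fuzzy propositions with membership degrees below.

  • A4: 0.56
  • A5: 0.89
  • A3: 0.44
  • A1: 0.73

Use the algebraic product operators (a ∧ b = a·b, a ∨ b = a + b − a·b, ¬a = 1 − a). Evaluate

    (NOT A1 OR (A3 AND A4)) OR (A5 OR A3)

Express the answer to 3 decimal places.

NOT A1 = 1 − 0.7300 = 0.2700
A3 AND A4 = a·b on (0.4400, 0.5600) = 0.2464
NOT A1 OR (A3 AND A4) = a + b − a·b on (0.2700, 0.2464) = 0.4499
A5 OR A3 = a + b − a·b on (0.8900, 0.4400) = 0.9384
(NOT A1 OR (A3 AND A4)) OR (A5 OR A3) = a + b − a·b on (0.4499, 0.9384) = 0.9661

0.966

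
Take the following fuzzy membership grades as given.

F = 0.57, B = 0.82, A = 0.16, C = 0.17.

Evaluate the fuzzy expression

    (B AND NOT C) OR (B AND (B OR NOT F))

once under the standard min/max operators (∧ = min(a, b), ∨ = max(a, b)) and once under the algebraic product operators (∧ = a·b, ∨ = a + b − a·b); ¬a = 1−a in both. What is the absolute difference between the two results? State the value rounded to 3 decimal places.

Under standard min/max:
  NOT C = 1 − 0.17 = 0.83
  B AND NOT C = min(a, b) on (0.82, 0.83) = 0.82
  NOT F = 1 − 0.57 = 0.43
  B OR NOT F = max(a, b) on (0.82, 0.43) = 0.82
  B AND (B OR NOT F) = min(a, b) on (0.82, 0.82) = 0.82
  (B AND NOT C) OR (B AND (B OR NOT F)) = max(a, b) on (0.82, 0.82) = 0.82
  → value = 0.8200
Under algebraic product:
  NOT C = 1 − 0.1700 = 0.8300
  B AND NOT C = a·b on (0.8200, 0.8300) = 0.6806
  NOT F = 1 − 0.5700 = 0.4300
  B OR NOT F = a + b − a·b on (0.8200, 0.4300) = 0.8974
  B AND (B OR NOT F) = a·b on (0.8200, 0.8974) = 0.7359
  (B AND NOT C) OR (B AND (B OR NOT F)) = a + b − a·b on (0.6806, 0.7359) = 0.9156
  → value = 0.9156
|0.8200 − 0.9156| = 0.096

0.096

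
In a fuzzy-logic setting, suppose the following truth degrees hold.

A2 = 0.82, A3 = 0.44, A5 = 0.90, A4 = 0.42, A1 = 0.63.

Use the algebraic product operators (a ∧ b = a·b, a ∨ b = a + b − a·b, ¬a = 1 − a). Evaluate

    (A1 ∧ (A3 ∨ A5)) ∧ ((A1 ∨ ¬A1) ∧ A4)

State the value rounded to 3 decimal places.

A3 ∨ A5 = a + b − a·b on (0.4400, 0.9000) = 0.9440
A1 ∧ (A3 ∨ A5) = a·b on (0.6300, 0.9440) = 0.5947
¬A1 = 1 − 0.6300 = 0.3700
A1 ∨ ¬A1 = a + b − a·b on (0.6300, 0.3700) = 0.7669
(A1 ∨ ¬A1) ∧ A4 = a·b on (0.7669, 0.4200) = 0.3221
(A1 ∧ (A3 ∨ A5)) ∧ ((A1 ∨ ¬A1) ∧ A4) = a·b on (0.5947, 0.3221) = 0.1916

0.192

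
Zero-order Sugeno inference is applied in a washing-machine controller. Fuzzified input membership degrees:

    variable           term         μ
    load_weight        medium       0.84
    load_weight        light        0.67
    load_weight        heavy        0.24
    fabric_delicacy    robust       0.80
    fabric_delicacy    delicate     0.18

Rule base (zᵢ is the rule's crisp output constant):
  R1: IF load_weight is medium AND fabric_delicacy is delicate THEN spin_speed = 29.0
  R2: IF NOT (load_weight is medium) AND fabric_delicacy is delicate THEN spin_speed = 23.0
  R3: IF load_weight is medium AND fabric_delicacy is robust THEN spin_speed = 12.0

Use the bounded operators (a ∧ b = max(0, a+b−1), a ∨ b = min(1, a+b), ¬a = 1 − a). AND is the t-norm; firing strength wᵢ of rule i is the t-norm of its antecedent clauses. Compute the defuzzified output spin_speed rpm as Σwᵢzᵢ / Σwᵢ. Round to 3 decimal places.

R1 (z=29.0): medium=0.84, delicate=0.18; AND[max(0, a+b−1)] → w = 0.02
R2 (z=23.0): ¬medium=1−0.84=0.16, delicate=0.18; AND[max(0, a+b−1)] → w = 0.00
R3 (z=12.0): medium=0.84, robust=0.80; AND[max(0, a+b−1)] → w = 0.64
Weighted average = (0.02·29.0 + 0.00·23.0 + 0.64·12.0) / (0.02 + 0.00 + 0.64)
  = 8.2600 / 0.6600 = 12.515

12.515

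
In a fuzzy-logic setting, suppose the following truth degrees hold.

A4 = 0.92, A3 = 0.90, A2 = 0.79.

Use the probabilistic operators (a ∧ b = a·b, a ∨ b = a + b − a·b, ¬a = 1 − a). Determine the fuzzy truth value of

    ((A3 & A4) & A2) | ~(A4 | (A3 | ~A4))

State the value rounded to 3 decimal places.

A3 & A4 = a·b on (0.9000, 0.9200) = 0.8280
(A3 & A4) & A2 = a·b on (0.8280, 0.7900) = 0.6541
~A4 = 1 − 0.9200 = 0.0800
A3 | ~A4 = a + b − a·b on (0.9000, 0.0800) = 0.9080
A4 | (A3 | ~A4) = a + b − a·b on (0.9200, 0.9080) = 0.9926
~(A4 | (A3 | ~A4)) = 1 − 0.9926 = 0.0074
((A3 & A4) & A2) | ~(A4 | (A3 | ~A4)) = a + b − a·b on (0.6541, 0.0074) = 0.6567

0.657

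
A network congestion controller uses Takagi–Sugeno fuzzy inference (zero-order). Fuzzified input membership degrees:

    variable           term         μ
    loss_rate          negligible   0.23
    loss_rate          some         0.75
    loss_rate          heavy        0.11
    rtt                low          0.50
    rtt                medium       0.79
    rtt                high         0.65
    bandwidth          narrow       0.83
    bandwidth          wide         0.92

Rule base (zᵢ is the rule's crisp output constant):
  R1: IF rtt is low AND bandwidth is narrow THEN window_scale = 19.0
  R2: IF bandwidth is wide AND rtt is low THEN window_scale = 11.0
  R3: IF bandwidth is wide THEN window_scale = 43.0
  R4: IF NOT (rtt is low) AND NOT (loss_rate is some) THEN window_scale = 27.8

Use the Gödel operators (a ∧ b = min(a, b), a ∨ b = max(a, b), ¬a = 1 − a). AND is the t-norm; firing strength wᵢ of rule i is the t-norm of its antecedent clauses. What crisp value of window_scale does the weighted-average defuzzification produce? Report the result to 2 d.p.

R1 (z=19.0): low=0.50, narrow=0.83; AND[min(a, b)] → w = 0.50
R2 (z=11.0): wide=0.92, low=0.50; AND[min(a, b)] → w = 0.50
R3 (z=43.0): wide=0.92 → w = 0.92
R4 (z=27.8): ¬low=1−0.50=0.50, ¬some=1−0.75=0.25; AND[min(a, b)] → w = 0.25
Weighted average = (0.50·19.0 + 0.50·11.0 + 0.92·43.0 + 0.25·27.8) / (0.50 + 0.50 + 0.92 + 0.25)
  = 61.5100 / 2.1700 = 28.35

28.35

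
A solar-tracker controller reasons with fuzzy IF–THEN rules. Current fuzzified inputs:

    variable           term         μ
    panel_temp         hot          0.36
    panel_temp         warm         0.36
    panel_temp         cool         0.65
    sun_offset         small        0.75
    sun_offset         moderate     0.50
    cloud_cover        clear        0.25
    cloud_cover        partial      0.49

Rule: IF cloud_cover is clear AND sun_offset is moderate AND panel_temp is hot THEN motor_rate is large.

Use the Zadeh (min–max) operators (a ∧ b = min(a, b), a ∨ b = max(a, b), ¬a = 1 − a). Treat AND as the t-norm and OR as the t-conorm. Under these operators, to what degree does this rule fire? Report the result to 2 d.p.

0.25

firing strength: clear=0.25, moderate=0.50, hot=0.36; AND[min(a, b)] → w = 0.25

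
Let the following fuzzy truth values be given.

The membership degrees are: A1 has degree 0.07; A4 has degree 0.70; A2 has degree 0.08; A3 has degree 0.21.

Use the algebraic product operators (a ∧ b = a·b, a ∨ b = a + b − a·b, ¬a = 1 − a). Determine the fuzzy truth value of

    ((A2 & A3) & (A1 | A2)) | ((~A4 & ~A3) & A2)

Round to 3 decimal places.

0.021

A2 & A3 = a·b on (0.0800, 0.2100) = 0.0168
A1 | A2 = a + b − a·b on (0.0700, 0.0800) = 0.1444
(A2 & A3) & (A1 | A2) = a·b on (0.0168, 0.1444) = 0.0024
~A4 = 1 − 0.7000 = 0.3000
~A3 = 1 − 0.2100 = 0.7900
~A4 & ~A3 = a·b on (0.3000, 0.7900) = 0.2370
(~A4 & ~A3) & A2 = a·b on (0.2370, 0.0800) = 0.0190
((A2 & A3) & (A1 | A2)) | ((~A4 & ~A3) & A2) = a + b − a·b on (0.0024, 0.0190) = 0.0213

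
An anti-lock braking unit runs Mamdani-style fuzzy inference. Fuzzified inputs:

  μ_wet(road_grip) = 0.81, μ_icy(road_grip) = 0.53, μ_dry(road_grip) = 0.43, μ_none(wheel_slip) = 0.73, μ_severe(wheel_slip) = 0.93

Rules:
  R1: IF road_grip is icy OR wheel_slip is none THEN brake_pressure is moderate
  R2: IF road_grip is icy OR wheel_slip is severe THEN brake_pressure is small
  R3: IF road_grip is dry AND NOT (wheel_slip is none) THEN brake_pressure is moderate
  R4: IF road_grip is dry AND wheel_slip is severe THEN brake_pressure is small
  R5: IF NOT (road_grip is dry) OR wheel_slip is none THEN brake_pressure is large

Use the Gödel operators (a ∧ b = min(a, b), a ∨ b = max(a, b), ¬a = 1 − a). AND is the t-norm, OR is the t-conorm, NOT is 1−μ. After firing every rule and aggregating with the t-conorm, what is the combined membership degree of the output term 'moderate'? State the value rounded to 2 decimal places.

0.73

R1: icy=0.53, none=0.73; OR[max(a, b)] → w = 0.73
R2: icy=0.53, severe=0.93; OR[max(a, b)] → w = 0.93
R3: dry=0.43, ¬none=1−0.73=0.27; AND[min(a, b)] → w = 0.27
R4: dry=0.43, severe=0.93; AND[min(a, b)] → w = 0.43
R5: ¬dry=1−0.43=0.57, none=0.73; OR[max(a, b)] → w = 0.73
Rules with consequent 'moderate': {R1, R3} → strengths 0.73, 0.27
Aggregate via t-conorm [max(a, b)]: 0.73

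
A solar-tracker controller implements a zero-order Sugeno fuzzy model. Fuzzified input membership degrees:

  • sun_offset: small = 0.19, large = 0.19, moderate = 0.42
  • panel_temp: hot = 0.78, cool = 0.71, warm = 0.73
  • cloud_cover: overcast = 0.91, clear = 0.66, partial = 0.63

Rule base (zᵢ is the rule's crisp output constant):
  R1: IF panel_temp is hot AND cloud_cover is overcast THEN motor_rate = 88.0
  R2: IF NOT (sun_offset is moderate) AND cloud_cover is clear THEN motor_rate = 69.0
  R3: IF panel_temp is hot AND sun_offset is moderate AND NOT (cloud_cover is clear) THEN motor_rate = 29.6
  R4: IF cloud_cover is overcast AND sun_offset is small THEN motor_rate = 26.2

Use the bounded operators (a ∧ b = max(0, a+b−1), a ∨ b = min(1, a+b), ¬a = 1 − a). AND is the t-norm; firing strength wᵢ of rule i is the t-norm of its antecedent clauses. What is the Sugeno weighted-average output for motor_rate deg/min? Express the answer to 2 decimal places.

R1 (z=88.0): hot=0.78, overcast=0.91; AND[max(0, a+b−1)] → w = 0.69
R2 (z=69.0): ¬moderate=1−0.42=0.58, clear=0.66; AND[max(0, a+b−1)] → w = 0.24
R3 (z=29.6): hot=0.78, moderate=0.42, ¬clear=1−0.66=0.34; AND[max(0, a+b−1)] → w = 0.00
R4 (z=26.2): overcast=0.91, small=0.19; AND[max(0, a+b−1)] → w = 0.10
Weighted average = (0.69·88.0 + 0.24·69.0 + 0.00·29.6 + 0.10·26.2) / (0.69 + 0.24 + 0.00 + 0.10)
  = 79.9000 / 1.0300 = 77.57

77.57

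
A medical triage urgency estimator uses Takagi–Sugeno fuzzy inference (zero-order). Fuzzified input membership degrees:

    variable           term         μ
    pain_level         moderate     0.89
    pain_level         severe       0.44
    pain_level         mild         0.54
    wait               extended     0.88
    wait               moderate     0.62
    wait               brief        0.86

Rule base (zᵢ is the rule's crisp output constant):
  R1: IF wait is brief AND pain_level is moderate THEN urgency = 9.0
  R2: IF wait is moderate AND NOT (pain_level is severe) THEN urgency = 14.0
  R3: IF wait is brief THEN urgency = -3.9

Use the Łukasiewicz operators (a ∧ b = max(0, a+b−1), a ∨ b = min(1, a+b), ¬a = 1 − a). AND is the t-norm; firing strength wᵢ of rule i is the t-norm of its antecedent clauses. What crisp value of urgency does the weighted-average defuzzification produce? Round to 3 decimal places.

3.305

R1 (z=9.0): brief=0.86, moderate=0.89; AND[max(0, a+b−1)] → w = 0.75
R2 (z=14.0): moderate=0.62, ¬severe=1−0.44=0.56; AND[max(0, a+b−1)] → w = 0.18
R3 (z=-3.9): brief=0.86 → w = 0.86
Weighted average = (0.75·9.0 + 0.18·14.0 + 0.86·-3.9) / (0.75 + 0.18 + 0.86)
  = 5.9160 / 1.7900 = 3.305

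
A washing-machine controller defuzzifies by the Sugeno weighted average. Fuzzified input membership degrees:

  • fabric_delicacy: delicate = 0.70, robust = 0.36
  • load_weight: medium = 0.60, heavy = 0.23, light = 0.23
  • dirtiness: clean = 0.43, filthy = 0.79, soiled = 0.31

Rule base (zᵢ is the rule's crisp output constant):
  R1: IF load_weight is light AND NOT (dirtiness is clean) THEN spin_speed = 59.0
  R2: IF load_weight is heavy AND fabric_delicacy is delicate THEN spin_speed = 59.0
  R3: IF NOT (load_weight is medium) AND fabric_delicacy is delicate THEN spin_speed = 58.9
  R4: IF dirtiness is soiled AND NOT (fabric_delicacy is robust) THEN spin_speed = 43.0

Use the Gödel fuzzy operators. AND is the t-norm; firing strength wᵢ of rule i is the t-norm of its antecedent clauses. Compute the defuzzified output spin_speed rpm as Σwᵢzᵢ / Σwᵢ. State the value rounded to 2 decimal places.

R1 (z=59.0): light=0.23, ¬clean=1−0.43=0.57; AND[min(a, b)] → w = 0.23
R2 (z=59.0): heavy=0.23, delicate=0.70; AND[min(a, b)] → w = 0.23
R3 (z=58.9): ¬medium=1−0.60=0.40, delicate=0.70; AND[min(a, b)] → w = 0.40
R4 (z=43.0): soiled=0.31, ¬robust=1−0.36=0.64; AND[min(a, b)] → w = 0.31
Weighted average = (0.23·59.0 + 0.23·59.0 + 0.40·58.9 + 0.31·43.0) / (0.23 + 0.23 + 0.40 + 0.31)
  = 64.0300 / 1.1700 = 54.73

54.73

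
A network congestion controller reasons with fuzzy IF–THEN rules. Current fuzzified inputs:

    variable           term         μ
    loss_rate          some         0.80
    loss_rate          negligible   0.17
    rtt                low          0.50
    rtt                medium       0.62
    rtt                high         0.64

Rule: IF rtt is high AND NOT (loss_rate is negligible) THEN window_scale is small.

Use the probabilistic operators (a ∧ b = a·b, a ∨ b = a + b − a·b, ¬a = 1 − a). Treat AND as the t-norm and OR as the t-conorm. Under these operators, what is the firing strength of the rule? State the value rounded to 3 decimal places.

firing strength: high=0.64, ¬negligible=1−0.17=0.83; AND[a·b] → w = 0.5312

0.531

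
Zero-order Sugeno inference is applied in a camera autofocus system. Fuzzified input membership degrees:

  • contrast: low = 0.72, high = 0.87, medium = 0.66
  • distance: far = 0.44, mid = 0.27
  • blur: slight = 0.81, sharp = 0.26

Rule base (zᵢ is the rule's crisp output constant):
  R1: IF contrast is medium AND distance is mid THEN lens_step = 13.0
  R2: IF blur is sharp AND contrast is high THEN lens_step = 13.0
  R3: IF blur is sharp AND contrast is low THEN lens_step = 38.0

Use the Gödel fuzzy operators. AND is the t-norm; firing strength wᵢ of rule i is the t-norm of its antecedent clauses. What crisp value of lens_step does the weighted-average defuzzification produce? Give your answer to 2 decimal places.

R1 (z=13.0): medium=0.66, mid=0.27; AND[min(a, b)] → w = 0.27
R2 (z=13.0): sharp=0.26, high=0.87; AND[min(a, b)] → w = 0.26
R3 (z=38.0): sharp=0.26, low=0.72; AND[min(a, b)] → w = 0.26
Weighted average = (0.27·13.0 + 0.26·13.0 + 0.26·38.0) / (0.27 + 0.26 + 0.26)
  = 16.7700 / 0.7900 = 21.23

21.23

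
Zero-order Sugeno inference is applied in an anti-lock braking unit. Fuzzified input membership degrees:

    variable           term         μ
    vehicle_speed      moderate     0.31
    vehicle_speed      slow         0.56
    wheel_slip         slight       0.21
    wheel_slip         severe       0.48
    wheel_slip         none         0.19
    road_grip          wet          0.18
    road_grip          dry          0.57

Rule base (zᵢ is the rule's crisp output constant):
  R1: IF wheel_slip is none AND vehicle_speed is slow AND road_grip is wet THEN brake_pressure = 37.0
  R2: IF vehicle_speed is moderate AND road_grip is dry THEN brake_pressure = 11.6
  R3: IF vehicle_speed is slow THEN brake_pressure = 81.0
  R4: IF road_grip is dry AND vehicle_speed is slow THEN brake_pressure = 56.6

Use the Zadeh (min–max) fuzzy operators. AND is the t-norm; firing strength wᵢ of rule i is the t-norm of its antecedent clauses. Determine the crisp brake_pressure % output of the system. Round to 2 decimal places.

54.23

R1 (z=37.0): none=0.19, slow=0.56, wet=0.18; AND[min(a, b)] → w = 0.18
R2 (z=11.6): moderate=0.31, dry=0.57; AND[min(a, b)] → w = 0.31
R3 (z=81.0): slow=0.56 → w = 0.56
R4 (z=56.6): dry=0.57, slow=0.56; AND[min(a, b)] → w = 0.56
Weighted average = (0.18·37.0 + 0.31·11.6 + 0.56·81.0 + 0.56·56.6) / (0.18 + 0.31 + 0.56 + 0.56)
  = 87.3120 / 1.6100 = 54.23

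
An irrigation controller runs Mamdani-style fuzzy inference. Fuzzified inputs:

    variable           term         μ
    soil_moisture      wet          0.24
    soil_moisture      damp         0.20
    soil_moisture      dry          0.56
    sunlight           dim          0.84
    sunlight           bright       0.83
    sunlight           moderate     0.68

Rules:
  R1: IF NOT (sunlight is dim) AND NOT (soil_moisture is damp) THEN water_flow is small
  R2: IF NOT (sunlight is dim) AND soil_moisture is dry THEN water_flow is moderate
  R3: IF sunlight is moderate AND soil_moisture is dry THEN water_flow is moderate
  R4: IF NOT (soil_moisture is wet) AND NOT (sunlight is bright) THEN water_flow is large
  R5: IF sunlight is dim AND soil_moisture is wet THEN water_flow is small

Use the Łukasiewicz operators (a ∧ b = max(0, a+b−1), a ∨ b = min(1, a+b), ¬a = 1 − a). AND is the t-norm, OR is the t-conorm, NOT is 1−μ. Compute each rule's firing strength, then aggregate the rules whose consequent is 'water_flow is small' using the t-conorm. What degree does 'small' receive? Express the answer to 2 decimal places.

0.08

R1: ¬dim=1−0.84=0.16, ¬damp=1−0.20=0.80; AND[max(0, a+b−1)] → w = 0.00
R2: ¬dim=1−0.84=0.16, dry=0.56; AND[max(0, a+b−1)] → w = 0.00
R3: moderate=0.68, dry=0.56; AND[max(0, a+b−1)] → w = 0.24
R4: ¬wet=1−0.24=0.76, ¬bright=1−0.83=0.17; AND[max(0, a+b−1)] → w = 0.00
R5: dim=0.84, wet=0.24; AND[max(0, a+b−1)] → w = 0.08
Rules with consequent 'small': {R1, R5} → strengths 0.00, 0.08
Aggregate via t-conorm [min(1, a+b)]: 0.08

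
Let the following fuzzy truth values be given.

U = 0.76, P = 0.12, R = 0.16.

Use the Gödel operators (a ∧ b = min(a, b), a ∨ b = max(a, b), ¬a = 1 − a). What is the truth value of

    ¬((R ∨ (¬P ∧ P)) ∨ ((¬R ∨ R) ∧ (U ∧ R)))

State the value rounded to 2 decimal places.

¬P = 1 − 0.12 = 0.88
¬P ∧ P = min(a, b) on (0.88, 0.12) = 0.12
R ∨ (¬P ∧ P) = max(a, b) on (0.16, 0.12) = 0.16
¬R = 1 − 0.16 = 0.84
¬R ∨ R = max(a, b) on (0.84, 0.16) = 0.84
U ∧ R = min(a, b) on (0.76, 0.16) = 0.16
(¬R ∨ R) ∧ (U ∧ R) = min(a, b) on (0.84, 0.16) = 0.16
(R ∨ (¬P ∧ P)) ∨ ((¬R ∨ R) ∧ (U ∧ R)) = max(a, b) on (0.16, 0.16) = 0.16
¬((R ∨ (¬P ∧ P)) ∨ ((¬R ∨ R) ∧ (U ∧ R))) = 1 − 0.16 = 0.84

0.84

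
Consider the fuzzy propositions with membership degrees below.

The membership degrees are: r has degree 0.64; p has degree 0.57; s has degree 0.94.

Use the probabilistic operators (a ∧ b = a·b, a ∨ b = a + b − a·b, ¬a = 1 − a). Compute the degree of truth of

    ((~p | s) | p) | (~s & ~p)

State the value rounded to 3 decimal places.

~p = 1 − 0.5700 = 0.4300
~p | s = a + b − a·b on (0.4300, 0.9400) = 0.9658
(~p | s) | p = a + b − a·b on (0.9658, 0.5700) = 0.9853
~s = 1 − 0.9400 = 0.0600
~p = 1 − 0.5700 = 0.4300
~s & ~p = a·b on (0.0600, 0.4300) = 0.0258
((~p | s) | p) | (~s & ~p) = a + b − a·b on (0.9853, 0.0258) = 0.9857

0.986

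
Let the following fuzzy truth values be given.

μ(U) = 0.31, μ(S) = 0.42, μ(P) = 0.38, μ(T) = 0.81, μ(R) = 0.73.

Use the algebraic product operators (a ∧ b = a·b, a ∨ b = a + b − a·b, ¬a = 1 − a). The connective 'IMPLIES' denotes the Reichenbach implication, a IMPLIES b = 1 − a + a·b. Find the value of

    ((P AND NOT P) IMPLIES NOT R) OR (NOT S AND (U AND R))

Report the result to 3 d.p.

NOT P = 1 − 0.3800 = 0.6200
P AND NOT P = a·b on (0.3800, 0.6200) = 0.2356
NOT R = 1 − 0.7300 = 0.2700
(P AND NOT P) IMPLIES NOT R  [Reichenbach: 1 − a + a·b] with a=0.2356, b=0.2700 → 0.8280
NOT S = 1 − 0.4200 = 0.5800
U AND R = a·b on (0.3100, 0.7300) = 0.2263
NOT S AND (U AND R) = a·b on (0.5800, 0.2263) = 0.1313
((P AND NOT P) IMPLIES NOT R) OR (NOT S AND (U AND R)) = a + b − a·b on (0.8280, 0.1313) = 0.8506

0.851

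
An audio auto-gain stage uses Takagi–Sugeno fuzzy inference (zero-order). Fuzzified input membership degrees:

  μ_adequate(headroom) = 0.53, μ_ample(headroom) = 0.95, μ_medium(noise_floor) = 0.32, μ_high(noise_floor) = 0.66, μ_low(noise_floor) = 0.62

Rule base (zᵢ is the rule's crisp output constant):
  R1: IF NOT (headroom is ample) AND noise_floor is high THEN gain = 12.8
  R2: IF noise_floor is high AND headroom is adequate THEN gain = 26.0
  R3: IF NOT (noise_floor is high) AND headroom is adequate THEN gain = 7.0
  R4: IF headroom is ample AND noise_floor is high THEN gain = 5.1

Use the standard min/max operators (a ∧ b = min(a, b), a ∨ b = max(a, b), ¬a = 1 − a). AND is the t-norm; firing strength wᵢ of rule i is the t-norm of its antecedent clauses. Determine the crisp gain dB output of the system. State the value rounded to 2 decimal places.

R1 (z=12.8): ¬ample=1−0.95=0.05, high=0.66; AND[min(a, b)] → w = 0.05
R2 (z=26.0): high=0.66, adequate=0.53; AND[min(a, b)] → w = 0.53
R3 (z=7.0): ¬high=1−0.66=0.34, adequate=0.53; AND[min(a, b)] → w = 0.34
R4 (z=5.1): ample=0.95, high=0.66; AND[min(a, b)] → w = 0.66
Weighted average = (0.05·12.8 + 0.53·26.0 + 0.34·7.0 + 0.66·5.1) / (0.05 + 0.53 + 0.34 + 0.66)
  = 20.1660 / 1.5800 = 12.76

12.76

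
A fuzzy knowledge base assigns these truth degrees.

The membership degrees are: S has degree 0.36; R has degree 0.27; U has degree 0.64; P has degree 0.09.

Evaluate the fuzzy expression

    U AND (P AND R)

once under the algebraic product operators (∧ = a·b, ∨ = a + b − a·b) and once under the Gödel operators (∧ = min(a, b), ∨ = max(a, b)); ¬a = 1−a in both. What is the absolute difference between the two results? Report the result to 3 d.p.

0.074

Under algebraic product:
  P AND R = a·b on (0.0900, 0.2700) = 0.0243
  U AND (P AND R) = a·b on (0.6400, 0.0243) = 0.0156
  → value = 0.0156
Under Gödel:
  P AND R = min(a, b) on (0.09, 0.27) = 0.09
  U AND (P AND R) = min(a, b) on (0.64, 0.09) = 0.09
  → value = 0.0900
|0.0156 − 0.0900| = 0.074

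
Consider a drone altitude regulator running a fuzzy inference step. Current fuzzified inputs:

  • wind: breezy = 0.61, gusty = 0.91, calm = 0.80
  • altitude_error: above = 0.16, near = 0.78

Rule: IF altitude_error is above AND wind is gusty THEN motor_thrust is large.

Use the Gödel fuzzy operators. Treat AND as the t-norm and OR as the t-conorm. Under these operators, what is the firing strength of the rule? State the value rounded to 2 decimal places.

0.16

firing strength: above=0.16, gusty=0.91; AND[min(a, b)] → w = 0.16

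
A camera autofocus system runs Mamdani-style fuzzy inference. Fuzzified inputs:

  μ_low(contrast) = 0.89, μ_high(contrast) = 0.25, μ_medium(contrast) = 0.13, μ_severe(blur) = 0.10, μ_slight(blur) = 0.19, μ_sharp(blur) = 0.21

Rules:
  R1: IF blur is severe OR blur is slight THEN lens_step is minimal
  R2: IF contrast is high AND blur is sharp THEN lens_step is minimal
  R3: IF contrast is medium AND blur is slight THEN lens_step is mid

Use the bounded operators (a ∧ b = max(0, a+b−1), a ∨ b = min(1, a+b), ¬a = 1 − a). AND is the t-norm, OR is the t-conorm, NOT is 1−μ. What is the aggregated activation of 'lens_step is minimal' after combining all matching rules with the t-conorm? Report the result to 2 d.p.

R1: severe=0.10, slight=0.19; OR[min(1, a+b)] → w = 0.29
R2: high=0.25, sharp=0.21; AND[max(0, a+b−1)] → w = 0.00
R3: medium=0.13, slight=0.19; AND[max(0, a+b−1)] → w = 0.00
Rules with consequent 'minimal': {R1, R2} → strengths 0.29, 0.00
Aggregate via t-conorm [min(1, a+b)]: 0.29

0.29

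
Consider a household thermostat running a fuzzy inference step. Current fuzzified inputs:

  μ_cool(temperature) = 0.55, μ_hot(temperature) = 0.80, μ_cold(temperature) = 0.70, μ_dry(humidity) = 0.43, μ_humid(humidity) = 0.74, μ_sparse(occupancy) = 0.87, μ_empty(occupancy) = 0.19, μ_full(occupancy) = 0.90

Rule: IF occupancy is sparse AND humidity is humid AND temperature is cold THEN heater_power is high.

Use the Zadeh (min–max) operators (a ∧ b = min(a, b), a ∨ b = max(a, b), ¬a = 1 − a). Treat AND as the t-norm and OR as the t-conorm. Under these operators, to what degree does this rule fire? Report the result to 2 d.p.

firing strength: sparse=0.87, humid=0.74, cold=0.70; AND[min(a, b)] → w = 0.70

0.70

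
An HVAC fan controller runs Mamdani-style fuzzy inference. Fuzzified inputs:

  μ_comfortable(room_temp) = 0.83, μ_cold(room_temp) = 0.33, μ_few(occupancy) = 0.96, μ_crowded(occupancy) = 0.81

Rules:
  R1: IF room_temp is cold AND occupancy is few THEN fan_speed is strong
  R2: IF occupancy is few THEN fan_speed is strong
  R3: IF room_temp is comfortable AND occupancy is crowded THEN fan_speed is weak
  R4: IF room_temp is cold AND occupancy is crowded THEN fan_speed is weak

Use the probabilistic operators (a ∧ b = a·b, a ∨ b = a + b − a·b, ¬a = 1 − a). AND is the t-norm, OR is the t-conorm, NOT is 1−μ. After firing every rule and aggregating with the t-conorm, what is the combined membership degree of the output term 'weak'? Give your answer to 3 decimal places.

R1: cold=0.33, few=0.96; AND[a·b] → w = 0.3168
R2: few=0.96 → w = 0.9600
R3: comfortable=0.83, crowded=0.81; AND[a·b] → w = 0.6723
R4: cold=0.33, crowded=0.81; AND[a·b] → w = 0.2673
Rules with consequent 'weak': {R3, R4} → strengths 0.6723, 0.2673
Aggregate via t-conorm [a + b − a·b]: 0.7599

0.760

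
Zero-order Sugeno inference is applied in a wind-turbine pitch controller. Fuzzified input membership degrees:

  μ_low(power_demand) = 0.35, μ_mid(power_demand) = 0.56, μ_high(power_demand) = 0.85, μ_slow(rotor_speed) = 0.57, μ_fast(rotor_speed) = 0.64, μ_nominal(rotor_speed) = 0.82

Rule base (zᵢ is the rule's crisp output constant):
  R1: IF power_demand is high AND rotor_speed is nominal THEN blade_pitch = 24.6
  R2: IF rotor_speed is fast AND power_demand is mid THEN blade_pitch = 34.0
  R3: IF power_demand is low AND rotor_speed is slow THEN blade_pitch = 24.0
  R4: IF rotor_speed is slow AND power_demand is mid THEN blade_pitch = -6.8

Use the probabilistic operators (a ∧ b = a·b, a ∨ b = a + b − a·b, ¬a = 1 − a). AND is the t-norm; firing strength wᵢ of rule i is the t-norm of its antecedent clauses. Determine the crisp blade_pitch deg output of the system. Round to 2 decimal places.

20.30

R1 (z=24.6): high=0.85, nominal=0.82; AND[a·b] → w = 0.6970
R2 (z=34.0): fast=0.64, mid=0.56; AND[a·b] → w = 0.3584
R3 (z=24.0): low=0.35, slow=0.57; AND[a·b] → w = 0.1995
R4 (z=-6.8): slow=0.57, mid=0.56; AND[a·b] → w = 0.3192
Weighted average = (0.6970·24.6 + 0.3584·34.0 + 0.1995·24.0 + 0.3192·-6.8) / (0.6970 + 0.3584 + 0.1995 + 0.3192)
  = 31.9492 / 1.5741 = 20.30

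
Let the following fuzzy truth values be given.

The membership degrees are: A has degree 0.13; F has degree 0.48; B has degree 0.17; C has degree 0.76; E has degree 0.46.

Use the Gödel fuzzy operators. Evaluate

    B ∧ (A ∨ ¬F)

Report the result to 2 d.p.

¬F = 1 − 0.48 = 0.52
A ∨ ¬F = max(a, b) on (0.13, 0.52) = 0.52
B ∧ (A ∨ ¬F) = min(a, b) on (0.17, 0.52) = 0.17

0.17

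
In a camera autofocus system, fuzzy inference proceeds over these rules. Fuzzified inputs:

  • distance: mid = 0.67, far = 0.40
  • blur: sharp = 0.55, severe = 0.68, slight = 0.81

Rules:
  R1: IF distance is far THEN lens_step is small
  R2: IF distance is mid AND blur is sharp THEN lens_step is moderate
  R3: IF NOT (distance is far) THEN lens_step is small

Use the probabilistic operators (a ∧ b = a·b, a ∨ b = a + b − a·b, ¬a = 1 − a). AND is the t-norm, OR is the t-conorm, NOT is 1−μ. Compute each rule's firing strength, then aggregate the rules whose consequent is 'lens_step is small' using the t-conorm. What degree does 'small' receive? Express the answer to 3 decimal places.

R1: far=0.40 → w = 0.4000
R2: mid=0.67, sharp=0.55; AND[a·b] → w = 0.3685
R3: ¬far=1−0.40=0.60 → w = 0.6000
Rules with consequent 'small': {R1, R3} → strengths 0.4000, 0.6000
Aggregate via t-conorm [a + b − a·b]: 0.7600

0.760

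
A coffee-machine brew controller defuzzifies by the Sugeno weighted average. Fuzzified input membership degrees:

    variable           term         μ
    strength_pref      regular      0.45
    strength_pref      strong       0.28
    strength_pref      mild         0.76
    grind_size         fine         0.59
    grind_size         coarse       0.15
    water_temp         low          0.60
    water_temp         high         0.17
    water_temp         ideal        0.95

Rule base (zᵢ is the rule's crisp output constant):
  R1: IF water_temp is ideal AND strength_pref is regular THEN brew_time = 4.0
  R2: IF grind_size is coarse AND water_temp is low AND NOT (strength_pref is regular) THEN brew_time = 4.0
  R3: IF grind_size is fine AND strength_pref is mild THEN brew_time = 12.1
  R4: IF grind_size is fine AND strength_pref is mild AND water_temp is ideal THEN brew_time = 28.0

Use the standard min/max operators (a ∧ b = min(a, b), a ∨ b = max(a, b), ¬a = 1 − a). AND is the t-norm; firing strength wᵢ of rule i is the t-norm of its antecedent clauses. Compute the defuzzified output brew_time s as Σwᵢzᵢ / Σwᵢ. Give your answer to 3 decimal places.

14.640

R1 (z=4.0): ideal=0.95, regular=0.45; AND[min(a, b)] → w = 0.45
R2 (z=4.0): coarse=0.15, low=0.60, ¬regular=1−0.45=0.55; AND[min(a, b)] → w = 0.15
R3 (z=12.1): fine=0.59, mild=0.76; AND[min(a, b)] → w = 0.59
R4 (z=28.0): fine=0.59, mild=0.76, ideal=0.95; AND[min(a, b)] → w = 0.59
Weighted average = (0.45·4.0 + 0.15·4.0 + 0.59·12.1 + 0.59·28.0) / (0.45 + 0.15 + 0.59 + 0.59)
  = 26.0590 / 1.7800 = 14.640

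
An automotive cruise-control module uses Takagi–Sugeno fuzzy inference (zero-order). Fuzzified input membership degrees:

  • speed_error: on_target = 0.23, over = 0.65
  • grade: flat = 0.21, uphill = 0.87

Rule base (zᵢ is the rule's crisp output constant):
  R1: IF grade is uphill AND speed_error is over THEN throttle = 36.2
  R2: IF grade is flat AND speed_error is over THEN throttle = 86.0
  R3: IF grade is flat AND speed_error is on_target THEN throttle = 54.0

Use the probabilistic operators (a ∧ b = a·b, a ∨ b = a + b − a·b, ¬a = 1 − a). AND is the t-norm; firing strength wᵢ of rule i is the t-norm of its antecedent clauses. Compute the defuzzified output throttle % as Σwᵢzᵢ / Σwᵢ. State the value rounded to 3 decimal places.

46.406

R1 (z=36.2): uphill=0.87, over=0.65; AND[a·b] → w = 0.5655
R2 (z=86.0): flat=0.21, over=0.65; AND[a·b] → w = 0.1365
R3 (z=54.0): flat=0.21, on_target=0.23; AND[a·b] → w = 0.0483
Weighted average = (0.5655·36.2 + 0.1365·86.0 + 0.0483·54.0) / (0.5655 + 0.1365 + 0.0483)
  = 34.8183 / 0.7503 = 46.406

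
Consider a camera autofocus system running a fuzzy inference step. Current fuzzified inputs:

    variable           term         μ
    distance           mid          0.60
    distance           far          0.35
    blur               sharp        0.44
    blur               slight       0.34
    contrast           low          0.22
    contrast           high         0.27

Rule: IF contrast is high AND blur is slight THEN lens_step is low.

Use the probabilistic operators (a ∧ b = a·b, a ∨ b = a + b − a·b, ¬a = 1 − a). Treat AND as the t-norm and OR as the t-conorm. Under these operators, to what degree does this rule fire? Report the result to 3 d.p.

0.092

firing strength: high=0.27, slight=0.34; AND[a·b] → w = 0.0918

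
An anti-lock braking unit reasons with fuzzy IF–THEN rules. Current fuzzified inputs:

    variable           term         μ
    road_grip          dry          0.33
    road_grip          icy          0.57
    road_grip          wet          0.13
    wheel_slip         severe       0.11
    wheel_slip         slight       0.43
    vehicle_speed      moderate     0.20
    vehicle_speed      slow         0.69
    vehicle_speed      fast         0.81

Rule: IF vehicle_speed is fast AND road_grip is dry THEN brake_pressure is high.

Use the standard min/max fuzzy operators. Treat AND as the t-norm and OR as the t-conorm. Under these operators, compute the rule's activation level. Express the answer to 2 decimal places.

firing strength: fast=0.81, dry=0.33; AND[min(a, b)] → w = 0.33

0.33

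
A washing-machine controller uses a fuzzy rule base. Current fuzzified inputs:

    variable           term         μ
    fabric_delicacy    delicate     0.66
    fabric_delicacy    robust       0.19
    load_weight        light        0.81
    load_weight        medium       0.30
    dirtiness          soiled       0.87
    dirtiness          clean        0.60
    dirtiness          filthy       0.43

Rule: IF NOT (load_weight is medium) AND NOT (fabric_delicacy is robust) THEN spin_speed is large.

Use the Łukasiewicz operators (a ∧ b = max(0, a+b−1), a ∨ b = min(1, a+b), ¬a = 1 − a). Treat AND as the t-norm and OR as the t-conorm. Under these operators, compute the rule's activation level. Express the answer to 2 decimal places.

0.51

firing strength: ¬medium=1−0.30=0.70, ¬robust=1−0.19=0.81; AND[max(0, a+b−1)] → w = 0.51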